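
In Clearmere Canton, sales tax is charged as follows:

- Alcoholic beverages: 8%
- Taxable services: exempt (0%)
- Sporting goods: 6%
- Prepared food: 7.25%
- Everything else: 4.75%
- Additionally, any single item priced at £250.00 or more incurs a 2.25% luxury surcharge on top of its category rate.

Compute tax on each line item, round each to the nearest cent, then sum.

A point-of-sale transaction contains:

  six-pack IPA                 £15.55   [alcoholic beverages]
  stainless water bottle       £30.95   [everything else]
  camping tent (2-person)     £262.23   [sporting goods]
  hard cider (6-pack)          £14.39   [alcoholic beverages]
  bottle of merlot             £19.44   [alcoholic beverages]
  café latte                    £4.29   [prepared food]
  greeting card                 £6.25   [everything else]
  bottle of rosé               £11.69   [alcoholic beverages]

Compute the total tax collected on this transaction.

£28.60

Six-pack IPA £15.55: alcoholic beverages → 8% → £1.24
Stainless water bottle £30.95: everything else → 4.75% → £1.47
Camping tent (2-person) £262.23: sporting goods → 6% + 2.25% surcharge = 8.25% → £21.63
Hard cider (6-pack) £14.39: alcoholic beverages → 8% → £1.15
Bottle of merlot £19.44: alcoholic beverages → 8% → £1.56
Café latte £4.29: prepared food → 7.25% → £0.31
Greeting card £6.25: everything else → 4.75% → £0.30
Bottle of rosé £11.69: alcoholic beverages → 8% → £0.94
Total tax = £1.24 + £1.47 + £21.63 + £1.15 + £1.56 + £0.31 + £0.30 + £0.94 = £28.60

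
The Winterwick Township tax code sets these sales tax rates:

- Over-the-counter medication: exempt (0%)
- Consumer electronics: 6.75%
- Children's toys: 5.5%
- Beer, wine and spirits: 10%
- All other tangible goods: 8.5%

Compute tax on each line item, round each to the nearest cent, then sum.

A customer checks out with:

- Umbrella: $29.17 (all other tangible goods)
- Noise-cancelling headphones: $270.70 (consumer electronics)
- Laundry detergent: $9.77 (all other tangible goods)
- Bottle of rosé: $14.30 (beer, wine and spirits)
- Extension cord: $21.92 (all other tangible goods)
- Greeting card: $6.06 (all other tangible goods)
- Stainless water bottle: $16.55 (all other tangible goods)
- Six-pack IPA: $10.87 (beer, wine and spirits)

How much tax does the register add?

$27.89

Umbrella $29.17: all other tangible goods → 8.5% → $2.48
Noise-cancelling headphones $270.70: consumer electronics → 6.75% → $18.27
Laundry detergent $9.77: all other tangible goods → 8.5% → $0.83
Bottle of rosé $14.30: beer, wine and spirits → 10% → $1.43
Extension cord $21.92: all other tangible goods → 8.5% → $1.86
Greeting card $6.06: all other tangible goods → 8.5% → $0.52
Stainless water bottle $16.55: all other tangible goods → 8.5% → $1.41
Six-pack IPA $10.87: beer, wine and spirits → 10% → $1.09
Total tax = $2.48 + $18.27 + $0.83 + $1.43 + $1.86 + $0.52 + $1.41 + $1.09 = $27.89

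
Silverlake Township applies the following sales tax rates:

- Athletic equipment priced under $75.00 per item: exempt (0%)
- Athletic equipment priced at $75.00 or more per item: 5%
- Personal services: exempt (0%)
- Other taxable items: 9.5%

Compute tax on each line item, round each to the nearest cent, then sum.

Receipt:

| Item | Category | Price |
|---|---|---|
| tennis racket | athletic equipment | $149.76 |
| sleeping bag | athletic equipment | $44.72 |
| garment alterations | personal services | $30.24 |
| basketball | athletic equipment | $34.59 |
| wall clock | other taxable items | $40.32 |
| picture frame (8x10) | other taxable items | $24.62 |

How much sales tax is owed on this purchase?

Tennis racket $149.76: athletic equipment, $75.00 or more → 5% → $7.49
Sleeping bag $44.72: athletic equipment, under $75.00 → 0% → $0.00
Garment alterations $30.24: personal services → 0% → $0.00
Basketball $34.59: athletic equipment, under $75.00 → 0% → $0.00
Wall clock $40.32: other taxable items → 9.5% → $3.83
Picture frame (8x10) $24.62: other taxable items → 9.5% → $2.34
Total tax = $7.49 + $3.83 + $2.34 = $13.66

$13.66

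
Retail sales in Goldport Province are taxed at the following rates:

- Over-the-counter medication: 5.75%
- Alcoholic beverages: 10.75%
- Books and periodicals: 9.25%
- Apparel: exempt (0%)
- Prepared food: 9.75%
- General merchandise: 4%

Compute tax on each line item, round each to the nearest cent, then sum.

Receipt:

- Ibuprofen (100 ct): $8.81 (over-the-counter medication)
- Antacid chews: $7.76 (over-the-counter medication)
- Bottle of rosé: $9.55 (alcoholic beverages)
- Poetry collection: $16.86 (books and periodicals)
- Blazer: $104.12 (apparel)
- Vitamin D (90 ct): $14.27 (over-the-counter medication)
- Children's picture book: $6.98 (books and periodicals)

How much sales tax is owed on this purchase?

$5.02

Ibuprofen (100 ct) $8.81: over-the-counter medication → 5.75% → $0.51
Antacid chews $7.76: over-the-counter medication → 5.75% → $0.45
Bottle of rosé $9.55: alcoholic beverages → 10.75% → $1.03
Poetry collection $16.86: books and periodicals → 9.25% → $1.56
Blazer $104.12: apparel → 0% → $0.00
Vitamin D (90 ct) $14.27: over-the-counter medication → 5.75% → $0.82
Children's picture book $6.98: books and periodicals → 9.25% → $0.65
Total tax = $0.51 + $0.45 + $1.03 + $1.56 + $0.82 + $0.65 = $5.02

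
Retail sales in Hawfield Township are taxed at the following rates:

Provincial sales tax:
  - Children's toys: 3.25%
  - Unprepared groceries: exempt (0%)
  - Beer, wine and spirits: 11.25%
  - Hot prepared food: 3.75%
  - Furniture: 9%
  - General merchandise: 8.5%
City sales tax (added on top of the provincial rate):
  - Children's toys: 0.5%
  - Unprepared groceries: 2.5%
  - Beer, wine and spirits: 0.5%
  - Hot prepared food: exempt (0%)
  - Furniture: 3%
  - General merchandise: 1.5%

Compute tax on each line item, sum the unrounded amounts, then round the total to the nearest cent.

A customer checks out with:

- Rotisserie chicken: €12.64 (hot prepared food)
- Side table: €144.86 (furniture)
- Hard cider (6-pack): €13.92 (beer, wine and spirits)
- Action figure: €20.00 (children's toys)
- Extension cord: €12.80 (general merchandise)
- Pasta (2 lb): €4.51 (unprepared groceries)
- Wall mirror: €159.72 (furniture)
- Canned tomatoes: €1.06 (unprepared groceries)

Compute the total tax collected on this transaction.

Rotisserie chicken €12.64: hot prepared food → 3.75% + 0% city = 3.75% → €0.474
Side table €144.86: furniture → 9% + 3% city = 12% → €17.3832
Hard cider (6-pack) €13.92: beer, wine and spirits → 11.25% + 0.5% city = 11.75% → €1.6356
Action figure €20.00: children's toys → 3.25% + 0.5% city = 3.75% → €0.75
Extension cord €12.80: general merchandise → 8.5% + 1.5% city = 10% → €1.28
Pasta (2 lb) €4.51: unprepared groceries → 0% + 2.5% city = 2.5% → €0.11275
Wall mirror €159.72: furniture → 9% + 3% city = 12% → €19.1664
Canned tomatoes €1.06: unprepared groceries → 0% + 2.5% city = 2.5% → €0.0265
Unrounded tax sum = €40.82845 → €40.83

€40.83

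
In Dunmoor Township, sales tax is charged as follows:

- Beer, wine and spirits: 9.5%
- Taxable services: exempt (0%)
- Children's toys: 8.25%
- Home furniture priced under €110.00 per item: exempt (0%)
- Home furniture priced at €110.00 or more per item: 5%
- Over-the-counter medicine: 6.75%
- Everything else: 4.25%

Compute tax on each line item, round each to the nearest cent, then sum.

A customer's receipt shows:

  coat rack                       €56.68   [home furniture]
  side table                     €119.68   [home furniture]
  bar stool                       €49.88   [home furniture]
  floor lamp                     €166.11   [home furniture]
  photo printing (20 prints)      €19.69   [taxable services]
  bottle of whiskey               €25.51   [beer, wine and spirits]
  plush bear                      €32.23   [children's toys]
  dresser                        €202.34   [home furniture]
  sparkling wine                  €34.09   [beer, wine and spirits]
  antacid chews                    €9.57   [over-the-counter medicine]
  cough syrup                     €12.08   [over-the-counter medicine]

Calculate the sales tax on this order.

Coat rack €56.68: home furniture, under €110.00 → 0% → €0.00
Side table €119.68: home furniture, €110.00 or more → 5% → €5.98
Bar stool €49.88: home furniture, under €110.00 → 0% → €0.00
Floor lamp €166.11: home furniture, €110.00 or more → 5% → €8.31
Photo printing (20 prints) €19.69: taxable services → 0% → €0.00
Bottle of whiskey €25.51: beer, wine and spirits → 9.5% → €2.42
Plush bear €32.23: children's toys → 8.25% → €2.66
Dresser €202.34: home furniture, €110.00 or more → 5% → €10.12
Sparkling wine €34.09: beer, wine and spirits → 9.5% → €3.24
Antacid chews €9.57: over-the-counter medicine → 6.75% → €0.65
Cough syrup €12.08: over-the-counter medicine → 6.75% → €0.82
Total tax = €5.98 + €8.31 + €2.42 + €2.66 + €10.12 + €3.24 + €0.65 + €0.82 = €34.20

€34.20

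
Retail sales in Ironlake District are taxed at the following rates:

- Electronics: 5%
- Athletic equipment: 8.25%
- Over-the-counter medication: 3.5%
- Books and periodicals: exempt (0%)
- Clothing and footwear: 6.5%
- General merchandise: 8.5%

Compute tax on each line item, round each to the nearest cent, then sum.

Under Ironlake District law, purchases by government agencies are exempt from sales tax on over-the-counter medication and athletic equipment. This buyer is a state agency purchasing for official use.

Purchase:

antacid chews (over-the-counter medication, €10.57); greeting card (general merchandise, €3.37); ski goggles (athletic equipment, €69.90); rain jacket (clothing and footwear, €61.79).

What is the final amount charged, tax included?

€149.94

Antacid chews €10.57: over-the-counter medication, buyer-exempt → 0% → €0.00
Greeting card €3.37: general merchandise → 8.5% → €0.29
Ski goggles €69.90: athletic equipment, buyer-exempt → 0% → €0.00
Rain jacket €61.79: clothing and footwear → 6.5% → €4.02
Subtotal = €145.63; tax = €4.31; total due = €149.94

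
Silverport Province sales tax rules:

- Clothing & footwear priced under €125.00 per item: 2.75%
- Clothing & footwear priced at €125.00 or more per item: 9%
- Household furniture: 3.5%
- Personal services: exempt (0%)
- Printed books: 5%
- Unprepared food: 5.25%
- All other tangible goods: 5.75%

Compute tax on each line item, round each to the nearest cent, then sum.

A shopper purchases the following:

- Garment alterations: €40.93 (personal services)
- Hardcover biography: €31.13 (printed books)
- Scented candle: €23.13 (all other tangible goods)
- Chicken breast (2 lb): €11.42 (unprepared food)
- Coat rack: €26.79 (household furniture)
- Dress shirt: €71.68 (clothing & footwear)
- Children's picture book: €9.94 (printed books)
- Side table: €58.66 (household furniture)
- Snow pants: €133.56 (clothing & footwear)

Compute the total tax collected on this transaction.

€20.97

Garment alterations €40.93: personal services → 0% → €0.00
Hardcover biography €31.13: printed books → 5% → €1.56
Scented candle €23.13: all other tangible goods → 5.75% → €1.33
Chicken breast (2 lb) €11.42: unprepared food → 5.25% → €0.60
Coat rack €26.79: household furniture → 3.5% → €0.94
Dress shirt €71.68: clothing & footwear, under €125.00 → 2.75% → €1.97
Children's picture book €9.94: printed books → 5% → €0.50
Side table €58.66: household furniture → 3.5% → €2.05
Snow pants €133.56: clothing & footwear, €125.00 or more → 9% → €12.02
Total tax = €1.56 + €1.33 + €0.60 + €0.94 + €1.97 + €0.50 + €2.05 + €12.02 = €20.97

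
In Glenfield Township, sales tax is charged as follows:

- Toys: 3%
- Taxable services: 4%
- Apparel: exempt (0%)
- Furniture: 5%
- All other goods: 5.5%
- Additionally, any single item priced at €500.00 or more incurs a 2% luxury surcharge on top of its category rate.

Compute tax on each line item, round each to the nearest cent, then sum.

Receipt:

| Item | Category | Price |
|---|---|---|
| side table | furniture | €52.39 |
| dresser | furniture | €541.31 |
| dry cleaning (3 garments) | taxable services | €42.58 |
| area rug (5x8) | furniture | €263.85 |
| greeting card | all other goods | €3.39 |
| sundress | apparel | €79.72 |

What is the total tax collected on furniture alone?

Side table €52.39: furniture → 5% → €2.62
Dresser €541.31: furniture → 5% + 2% surcharge = 7% → €37.89
Area rug (5x8) €263.85: furniture → 5% → €13.19
Tax on furniture = €2.62 + €37.89 + €13.19 = €53.70

€53.70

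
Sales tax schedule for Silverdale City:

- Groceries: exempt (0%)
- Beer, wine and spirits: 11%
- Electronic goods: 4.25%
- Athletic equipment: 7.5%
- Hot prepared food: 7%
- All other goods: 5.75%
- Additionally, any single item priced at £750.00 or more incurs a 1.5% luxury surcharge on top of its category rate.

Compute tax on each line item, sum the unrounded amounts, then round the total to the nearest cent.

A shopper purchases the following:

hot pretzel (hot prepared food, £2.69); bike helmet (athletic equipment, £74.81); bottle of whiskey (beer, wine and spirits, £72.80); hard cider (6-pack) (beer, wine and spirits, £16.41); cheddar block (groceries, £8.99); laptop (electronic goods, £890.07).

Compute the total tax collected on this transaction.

£66.79

Hot pretzel £2.69: hot prepared food → 7% → £0.1883
Bike helmet £74.81: athletic equipment → 7.5% → £5.61075
Bottle of whiskey £72.80: beer, wine and spirits → 11% → £8.008
Hard cider (6-pack) £16.41: beer, wine and spirits → 11% → £1.8051
Cheddar block £8.99: groceries → 0% → £0.00
Laptop £890.07: electronic goods → 4.25% + 1.5% surcharge = 5.75% → £51.179025
Unrounded tax sum = £66.791175 → £66.79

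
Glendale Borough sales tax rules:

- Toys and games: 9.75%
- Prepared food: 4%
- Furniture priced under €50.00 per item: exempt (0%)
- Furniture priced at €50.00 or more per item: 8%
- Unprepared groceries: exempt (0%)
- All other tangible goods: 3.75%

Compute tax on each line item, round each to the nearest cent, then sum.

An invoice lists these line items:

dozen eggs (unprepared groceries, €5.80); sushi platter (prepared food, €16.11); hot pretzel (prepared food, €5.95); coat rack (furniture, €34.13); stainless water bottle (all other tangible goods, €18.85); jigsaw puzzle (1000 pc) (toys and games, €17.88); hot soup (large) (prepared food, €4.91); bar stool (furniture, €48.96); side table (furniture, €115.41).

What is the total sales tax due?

€12.76

Dozen eggs €5.80: unprepared groceries → 0% → €0.00
Sushi platter €16.11: prepared food → 4% → €0.64
Hot pretzel €5.95: prepared food → 4% → €0.24
Coat rack €34.13: furniture, under €50.00 → 0% → €0.00
Stainless water bottle €18.85: all other tangible goods → 3.75% → €0.71
Jigsaw puzzle (1000 pc) €17.88: toys and games → 9.75% → €1.74
Hot soup (large) €4.91: prepared food → 4% → €0.20
Bar stool €48.96: furniture, under €50.00 → 0% → €0.00
Side table €115.41: furniture, €50.00 or more → 8% → €9.23
Total tax = €0.64 + €0.24 + €0.71 + €1.74 + €0.20 + €9.23 = €12.76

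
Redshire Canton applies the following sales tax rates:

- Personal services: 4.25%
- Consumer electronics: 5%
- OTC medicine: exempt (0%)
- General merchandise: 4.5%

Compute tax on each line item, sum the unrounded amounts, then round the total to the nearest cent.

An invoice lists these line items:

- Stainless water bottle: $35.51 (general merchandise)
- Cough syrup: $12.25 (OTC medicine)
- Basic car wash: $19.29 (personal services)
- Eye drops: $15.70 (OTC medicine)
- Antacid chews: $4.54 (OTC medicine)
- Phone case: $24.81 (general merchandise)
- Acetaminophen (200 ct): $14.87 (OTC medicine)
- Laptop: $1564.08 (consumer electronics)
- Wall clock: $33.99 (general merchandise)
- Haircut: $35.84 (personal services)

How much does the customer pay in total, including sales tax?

$1845.67

Stainless water bottle $35.51: general merchandise → 4.5% → $1.59795
Cough syrup $12.25: OTC medicine → 0% → $0.00
Basic car wash $19.29: personal services → 4.25% → $0.819825
Eye drops $15.70: OTC medicine → 0% → $0.00
Antacid chews $4.54: OTC medicine → 0% → $0.00
Phone case $24.81: general merchandise → 4.5% → $1.11645
Acetaminophen (200 ct) $14.87: OTC medicine → 0% → $0.00
Laptop $1564.08: consumer electronics → 5% → $78.204
Wall clock $33.99: general merchandise → 4.5% → $1.52955
Haircut $35.84: personal services → 4.25% → $1.5232
Subtotal = $1760.88; unrounded tax = $84.790975 → $84.79; total due = $1845.67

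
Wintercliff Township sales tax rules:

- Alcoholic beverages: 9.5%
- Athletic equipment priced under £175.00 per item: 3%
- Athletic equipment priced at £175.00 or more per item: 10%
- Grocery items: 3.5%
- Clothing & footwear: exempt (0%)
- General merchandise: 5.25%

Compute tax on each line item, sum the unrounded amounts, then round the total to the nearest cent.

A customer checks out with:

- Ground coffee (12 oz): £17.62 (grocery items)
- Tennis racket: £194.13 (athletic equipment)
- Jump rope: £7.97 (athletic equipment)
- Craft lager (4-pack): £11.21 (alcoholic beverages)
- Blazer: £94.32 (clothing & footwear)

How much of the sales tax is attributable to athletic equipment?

Tennis racket £194.13: athletic equipment, £175.00 or more → 10% → £19.413
Jump rope £7.97: athletic equipment, under £175.00 → 3% → £0.2391
Tax on athletic equipment: unrounded sum = £19.6521 → £19.65

£19.65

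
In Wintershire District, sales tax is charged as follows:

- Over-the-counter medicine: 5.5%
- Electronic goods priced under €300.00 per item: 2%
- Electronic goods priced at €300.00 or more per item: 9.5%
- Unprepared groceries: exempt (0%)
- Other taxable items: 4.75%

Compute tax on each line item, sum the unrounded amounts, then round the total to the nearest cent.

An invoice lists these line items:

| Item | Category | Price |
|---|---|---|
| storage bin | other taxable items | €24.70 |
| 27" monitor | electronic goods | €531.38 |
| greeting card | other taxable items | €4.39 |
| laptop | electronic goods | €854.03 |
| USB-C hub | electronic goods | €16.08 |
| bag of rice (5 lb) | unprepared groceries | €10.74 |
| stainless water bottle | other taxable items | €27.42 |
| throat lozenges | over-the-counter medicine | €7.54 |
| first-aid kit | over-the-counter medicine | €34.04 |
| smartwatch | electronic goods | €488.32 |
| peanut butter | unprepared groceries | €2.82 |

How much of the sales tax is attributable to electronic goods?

€178.33

27" monitor €531.38: electronic goods, €300.00 or more → 9.5% → €50.4811
Laptop €854.03: electronic goods, €300.00 or more → 9.5% → €81.13285
USB-C hub €16.08: electronic goods, under €300.00 → 2% → €0.3216
Smartwatch €488.32: electronic goods, €300.00 or more → 9.5% → €46.3904
Tax on electronic goods: unrounded sum = €178.32595 → €178.33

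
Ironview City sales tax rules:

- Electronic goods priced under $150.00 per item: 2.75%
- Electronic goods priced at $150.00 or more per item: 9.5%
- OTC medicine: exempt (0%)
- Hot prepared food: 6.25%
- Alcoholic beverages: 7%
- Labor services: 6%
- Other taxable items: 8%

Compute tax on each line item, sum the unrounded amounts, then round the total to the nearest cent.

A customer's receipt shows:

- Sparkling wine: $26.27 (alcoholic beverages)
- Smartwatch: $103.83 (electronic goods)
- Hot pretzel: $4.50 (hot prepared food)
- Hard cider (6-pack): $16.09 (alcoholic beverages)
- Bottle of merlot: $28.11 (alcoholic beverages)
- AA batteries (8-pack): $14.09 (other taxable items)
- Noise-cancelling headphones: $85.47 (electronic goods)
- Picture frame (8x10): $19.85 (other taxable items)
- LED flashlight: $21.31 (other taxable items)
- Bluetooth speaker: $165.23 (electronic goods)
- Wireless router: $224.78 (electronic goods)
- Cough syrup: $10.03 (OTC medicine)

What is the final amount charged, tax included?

$771.45

Sparkling wine $26.27: alcoholic beverages → 7% → $1.8389
Smartwatch $103.83: electronic goods, under $150.00 → 2.75% → $2.855325
Hot pretzel $4.50: hot prepared food → 6.25% → $0.28125
Hard cider (6-pack) $16.09: alcoholic beverages → 7% → $1.1263
Bottle of merlot $28.11: alcoholic beverages → 7% → $1.9677
AA batteries (8-pack) $14.09: other taxable items → 8% → $1.1272
Noise-cancelling headphones $85.47: electronic goods, under $150.00 → 2.75% → $2.350425
Picture frame (8x10) $19.85: other taxable items → 8% → $1.588
LED flashlight $21.31: other taxable items → 8% → $1.7048
Bluetooth speaker $165.23: electronic goods, $150.00 or more → 9.5% → $15.69685
Wireless router $224.78: electronic goods, $150.00 or more → 9.5% → $21.3541
Cough syrup $10.03: OTC medicine → 0% → $0.00
Subtotal = $719.56; unrounded tax = $51.89085 → $51.89; total due = $771.45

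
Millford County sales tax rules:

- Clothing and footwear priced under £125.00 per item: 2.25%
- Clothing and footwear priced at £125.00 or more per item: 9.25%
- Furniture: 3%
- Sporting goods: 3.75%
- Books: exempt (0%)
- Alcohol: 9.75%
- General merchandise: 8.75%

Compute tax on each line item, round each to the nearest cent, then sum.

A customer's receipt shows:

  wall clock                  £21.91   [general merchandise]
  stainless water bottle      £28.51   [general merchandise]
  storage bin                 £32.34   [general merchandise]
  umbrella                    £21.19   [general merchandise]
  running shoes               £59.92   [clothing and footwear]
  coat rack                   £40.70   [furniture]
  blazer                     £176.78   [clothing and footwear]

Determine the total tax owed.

Wall clock £21.91: general merchandise → 8.75% → £1.92
Stainless water bottle £28.51: general merchandise → 8.75% → £2.49
Storage bin £32.34: general merchandise → 8.75% → £2.83
Umbrella £21.19: general merchandise → 8.75% → £1.85
Running shoes £59.92: clothing and footwear, under £125.00 → 2.25% → £1.35
Coat rack £40.70: furniture → 3% → £1.22
Blazer £176.78: clothing and footwear, £125.00 or more → 9.25% → £16.35
Total tax = £1.92 + £2.49 + £2.83 + £1.85 + £1.35 + £1.22 + £16.35 = £28.01

£28.01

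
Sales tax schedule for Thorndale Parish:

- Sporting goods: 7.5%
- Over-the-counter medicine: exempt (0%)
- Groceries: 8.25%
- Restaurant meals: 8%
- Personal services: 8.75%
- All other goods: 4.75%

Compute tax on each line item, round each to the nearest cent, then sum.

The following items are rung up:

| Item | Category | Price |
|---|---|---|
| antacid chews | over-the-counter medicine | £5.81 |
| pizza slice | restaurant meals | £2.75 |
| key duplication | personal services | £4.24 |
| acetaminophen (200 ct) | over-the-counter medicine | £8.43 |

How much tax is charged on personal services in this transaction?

Key duplication £4.24: personal services → 8.75% → £0.37
Tax on personal services = £0.37

£0.37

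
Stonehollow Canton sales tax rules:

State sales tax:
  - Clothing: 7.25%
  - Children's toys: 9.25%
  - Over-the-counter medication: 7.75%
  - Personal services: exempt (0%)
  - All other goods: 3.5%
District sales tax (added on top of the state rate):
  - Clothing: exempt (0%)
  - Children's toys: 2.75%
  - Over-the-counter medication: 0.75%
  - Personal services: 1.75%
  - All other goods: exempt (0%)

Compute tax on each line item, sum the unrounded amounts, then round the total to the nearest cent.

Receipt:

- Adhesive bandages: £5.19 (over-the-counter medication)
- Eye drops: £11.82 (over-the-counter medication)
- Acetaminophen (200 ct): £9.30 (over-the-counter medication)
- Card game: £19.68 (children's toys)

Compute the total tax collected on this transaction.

£4.60

Adhesive bandages £5.19: over-the-counter medication → 7.75% + 0.75% district = 8.5% → £0.44115
Eye drops £11.82: over-the-counter medication → 7.75% + 0.75% district = 8.5% → £1.0047
Acetaminophen (200 ct) £9.30: over-the-counter medication → 7.75% + 0.75% district = 8.5% → £0.7905
Card game £19.68: children's toys → 9.25% + 2.75% district = 12% → £2.3616
Unrounded tax sum = £4.59795 → £4.60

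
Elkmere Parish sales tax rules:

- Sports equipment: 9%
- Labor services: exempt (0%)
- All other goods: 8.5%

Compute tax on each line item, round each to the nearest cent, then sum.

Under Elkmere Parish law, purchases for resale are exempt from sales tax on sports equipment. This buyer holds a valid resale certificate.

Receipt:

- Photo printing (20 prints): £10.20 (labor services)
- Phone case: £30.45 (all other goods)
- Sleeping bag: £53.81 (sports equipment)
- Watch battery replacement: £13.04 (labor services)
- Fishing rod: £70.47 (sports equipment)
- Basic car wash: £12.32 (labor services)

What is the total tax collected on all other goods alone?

£2.59

Phone case £30.45: all other goods → 8.5% → £2.59
Tax on all other goods = £2.59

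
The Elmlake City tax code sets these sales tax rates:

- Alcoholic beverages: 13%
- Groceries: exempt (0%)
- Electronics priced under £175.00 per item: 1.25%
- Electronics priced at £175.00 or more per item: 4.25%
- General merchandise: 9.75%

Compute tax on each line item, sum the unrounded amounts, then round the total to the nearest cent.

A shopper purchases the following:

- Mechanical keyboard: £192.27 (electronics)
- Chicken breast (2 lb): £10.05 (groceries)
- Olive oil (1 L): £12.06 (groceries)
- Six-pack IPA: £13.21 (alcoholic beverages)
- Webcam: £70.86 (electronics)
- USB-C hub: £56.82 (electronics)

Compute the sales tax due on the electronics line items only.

£9.77

Mechanical keyboard £192.27: electronics, £175.00 or more → 4.25% → £8.171475
Webcam £70.86: electronics, under £175.00 → 1.25% → £0.88575
USB-C hub £56.82: electronics, under £175.00 → 1.25% → £0.71025
Tax on electronics: unrounded sum = £9.767475 → £9.77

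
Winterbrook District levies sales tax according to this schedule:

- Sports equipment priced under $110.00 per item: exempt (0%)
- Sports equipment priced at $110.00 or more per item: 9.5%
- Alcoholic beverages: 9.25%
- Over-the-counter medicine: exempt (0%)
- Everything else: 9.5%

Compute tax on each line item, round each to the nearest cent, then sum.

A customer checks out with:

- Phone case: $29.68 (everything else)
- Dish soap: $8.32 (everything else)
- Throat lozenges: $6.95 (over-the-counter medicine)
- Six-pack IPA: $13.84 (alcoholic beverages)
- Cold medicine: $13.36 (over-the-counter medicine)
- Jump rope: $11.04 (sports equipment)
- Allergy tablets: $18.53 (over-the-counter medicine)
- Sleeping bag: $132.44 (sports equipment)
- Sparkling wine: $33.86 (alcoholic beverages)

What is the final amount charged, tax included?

$288.62

Phone case $29.68: everything else → 9.5% → $2.82
Dish soap $8.32: everything else → 9.5% → $0.79
Throat lozenges $6.95: over-the-counter medicine → 0% → $0.00
Six-pack IPA $13.84: alcoholic beverages → 9.25% → $1.28
Cold medicine $13.36: over-the-counter medicine → 0% → $0.00
Jump rope $11.04: sports equipment, under $110.00 → 0% → $0.00
Allergy tablets $18.53: over-the-counter medicine → 0% → $0.00
Sleeping bag $132.44: sports equipment, $110.00 or more → 9.5% → $12.58
Sparkling wine $33.86: alcoholic beverages → 9.25% → $3.13
Subtotal = $268.02; tax = $20.60; total due = $288.62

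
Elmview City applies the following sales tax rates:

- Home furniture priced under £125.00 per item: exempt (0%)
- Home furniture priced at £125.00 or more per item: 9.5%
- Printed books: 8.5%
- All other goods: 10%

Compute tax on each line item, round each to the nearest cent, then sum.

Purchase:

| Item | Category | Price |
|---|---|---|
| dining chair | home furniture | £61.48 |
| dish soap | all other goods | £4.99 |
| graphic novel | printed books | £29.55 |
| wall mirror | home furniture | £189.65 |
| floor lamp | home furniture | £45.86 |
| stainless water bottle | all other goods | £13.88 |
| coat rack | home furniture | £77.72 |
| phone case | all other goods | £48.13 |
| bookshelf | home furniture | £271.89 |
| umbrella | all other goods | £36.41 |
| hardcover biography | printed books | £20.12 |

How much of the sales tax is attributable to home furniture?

£43.85

Dining chair £61.48: home furniture, under £125.00 → 0% → £0.00
Wall mirror £189.65: home furniture, £125.00 or more → 9.5% → £18.02
Floor lamp £45.86: home furniture, under £125.00 → 0% → £0.00
Coat rack £77.72: home furniture, under £125.00 → 0% → £0.00
Bookshelf £271.89: home furniture, £125.00 or more → 9.5% → £25.83
Tax on home furniture = £0.00 + £18.02 + £0.00 + £0.00 + £25.83 = £43.85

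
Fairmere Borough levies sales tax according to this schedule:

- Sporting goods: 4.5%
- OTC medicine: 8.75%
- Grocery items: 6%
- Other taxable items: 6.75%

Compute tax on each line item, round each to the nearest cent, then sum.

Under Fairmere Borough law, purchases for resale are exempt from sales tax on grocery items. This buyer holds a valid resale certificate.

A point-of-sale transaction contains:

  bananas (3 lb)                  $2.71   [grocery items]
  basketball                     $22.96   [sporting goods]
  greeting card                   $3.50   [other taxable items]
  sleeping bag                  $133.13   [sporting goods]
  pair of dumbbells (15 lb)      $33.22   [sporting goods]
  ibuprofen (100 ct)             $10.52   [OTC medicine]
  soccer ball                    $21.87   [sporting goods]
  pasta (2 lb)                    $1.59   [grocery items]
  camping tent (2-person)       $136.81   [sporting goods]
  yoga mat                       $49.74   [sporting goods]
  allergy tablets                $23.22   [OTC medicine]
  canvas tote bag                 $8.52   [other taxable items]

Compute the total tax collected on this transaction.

Bananas (3 lb) $2.71: grocery items, buyer-exempt → 0% → $0.00
Basketball $22.96: sporting goods → 4.5% → $1.03
Greeting card $3.50: other taxable items → 6.75% → $0.24
Sleeping bag $133.13: sporting goods → 4.5% → $5.99
Pair of dumbbells (15 lb) $33.22: sporting goods → 4.5% → $1.49
Ibuprofen (100 ct) $10.52: OTC medicine → 8.75% → $0.92
Soccer ball $21.87: sporting goods → 4.5% → $0.98
Pasta (2 lb) $1.59: grocery items, buyer-exempt → 0% → $0.00
Camping tent (2-person) $136.81: sporting goods → 4.5% → $6.16
Yoga mat $49.74: sporting goods → 4.5% → $2.24
Allergy tablets $23.22: OTC medicine → 8.75% → $2.03
Canvas tote bag $8.52: other taxable items → 6.75% → $0.58
Total tax = $1.03 + $0.24 + $5.99 + $1.49 + $0.92 + $0.98 + $6.16 + $2.24 + $2.03 + $0.58 = $21.66

$21.66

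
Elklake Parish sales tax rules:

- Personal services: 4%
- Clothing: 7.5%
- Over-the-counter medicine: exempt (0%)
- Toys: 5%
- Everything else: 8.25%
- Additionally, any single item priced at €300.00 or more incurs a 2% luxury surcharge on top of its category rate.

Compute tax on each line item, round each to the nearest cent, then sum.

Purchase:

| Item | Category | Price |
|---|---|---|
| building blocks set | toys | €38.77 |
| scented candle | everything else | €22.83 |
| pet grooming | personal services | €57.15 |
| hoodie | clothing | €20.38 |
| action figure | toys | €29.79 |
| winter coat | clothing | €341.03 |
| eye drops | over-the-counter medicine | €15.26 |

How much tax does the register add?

Building blocks set €38.77: toys → 5% → €1.94
Scented candle €22.83: everything else → 8.25% → €1.88
Pet grooming €57.15: personal services → 4% → €2.29
Hoodie €20.38: clothing → 7.5% → €1.53
Action figure €29.79: toys → 5% → €1.49
Winter coat €341.03: clothing → 7.5% + 2% surcharge = 9.5% → €32.40
Eye drops €15.26: over-the-counter medicine → 0% → €0.00
Total tax = €1.94 + €1.88 + €2.29 + €1.53 + €1.49 + €32.40 = €41.53

€41.53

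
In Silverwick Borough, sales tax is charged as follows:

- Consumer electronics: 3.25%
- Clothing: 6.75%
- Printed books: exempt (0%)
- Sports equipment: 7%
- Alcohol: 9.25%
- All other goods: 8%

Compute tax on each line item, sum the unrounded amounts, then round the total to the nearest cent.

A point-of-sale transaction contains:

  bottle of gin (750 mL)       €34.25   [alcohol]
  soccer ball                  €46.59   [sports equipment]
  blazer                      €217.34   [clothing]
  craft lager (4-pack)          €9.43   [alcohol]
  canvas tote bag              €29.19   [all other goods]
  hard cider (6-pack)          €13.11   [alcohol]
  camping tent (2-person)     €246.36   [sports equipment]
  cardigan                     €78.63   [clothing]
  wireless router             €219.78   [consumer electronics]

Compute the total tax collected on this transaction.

Bottle of gin (750 mL) €34.25: alcohol → 9.25% → €3.168125
Soccer ball €46.59: sports equipment → 7% → €3.2613
Blazer €217.34: clothing → 6.75% → €14.67045
Craft lager (4-pack) €9.43: alcohol → 9.25% → €0.872275
Canvas tote bag €29.19: all other goods → 8% → €2.3352
Hard cider (6-pack) €13.11: alcohol → 9.25% → €1.212675
Camping tent (2-person) €246.36: sports equipment → 7% → €17.2452
Cardigan €78.63: clothing → 6.75% → €5.307525
Wireless router €219.78: consumer electronics → 3.25% → €7.14285
Unrounded tax sum = €55.2156 → €55.22

€55.22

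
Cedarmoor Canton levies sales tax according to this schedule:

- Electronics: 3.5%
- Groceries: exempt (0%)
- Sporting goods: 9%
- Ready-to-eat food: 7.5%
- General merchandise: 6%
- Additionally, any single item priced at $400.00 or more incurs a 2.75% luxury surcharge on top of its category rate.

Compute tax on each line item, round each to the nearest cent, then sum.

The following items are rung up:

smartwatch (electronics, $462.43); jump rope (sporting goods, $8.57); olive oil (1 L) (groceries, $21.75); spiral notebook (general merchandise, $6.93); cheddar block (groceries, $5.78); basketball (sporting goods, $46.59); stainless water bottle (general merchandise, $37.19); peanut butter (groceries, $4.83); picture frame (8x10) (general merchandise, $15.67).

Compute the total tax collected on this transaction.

$37.45

Smartwatch $462.43: electronics → 3.5% + 2.75% surcharge = 6.25% → $28.90
Jump rope $8.57: sporting goods → 9% → $0.77
Olive oil (1 L) $21.75: groceries → 0% → $0.00
Spiral notebook $6.93: general merchandise → 6% → $0.42
Cheddar block $5.78: groceries → 0% → $0.00
Basketball $46.59: sporting goods → 9% → $4.19
Stainless water bottle $37.19: general merchandise → 6% → $2.23
Peanut butter $4.83: groceries → 0% → $0.00
Picture frame (8x10) $15.67: general merchandise → 6% → $0.94
Total tax = $28.90 + $0.77 + $0.42 + $4.19 + $2.23 + $0.94 = $37.45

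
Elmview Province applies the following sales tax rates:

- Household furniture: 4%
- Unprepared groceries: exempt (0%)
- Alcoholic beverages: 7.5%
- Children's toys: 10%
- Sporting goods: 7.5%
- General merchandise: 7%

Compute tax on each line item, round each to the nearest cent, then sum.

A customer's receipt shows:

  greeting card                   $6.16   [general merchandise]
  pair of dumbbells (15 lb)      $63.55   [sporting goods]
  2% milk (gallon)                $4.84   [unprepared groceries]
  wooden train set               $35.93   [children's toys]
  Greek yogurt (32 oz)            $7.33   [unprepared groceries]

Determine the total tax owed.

Greeting card $6.16: general merchandise → 7% → $0.43
Pair of dumbbells (15 lb) $63.55: sporting goods → 7.5% → $4.77
2% milk (gallon) $4.84: unprepared groceries → 0% → $0.00
Wooden train set $35.93: children's toys → 10% → $3.59
Greek yogurt (32 oz) $7.33: unprepared groceries → 0% → $0.00
Total tax = $0.43 + $4.77 + $3.59 = $8.79

$8.79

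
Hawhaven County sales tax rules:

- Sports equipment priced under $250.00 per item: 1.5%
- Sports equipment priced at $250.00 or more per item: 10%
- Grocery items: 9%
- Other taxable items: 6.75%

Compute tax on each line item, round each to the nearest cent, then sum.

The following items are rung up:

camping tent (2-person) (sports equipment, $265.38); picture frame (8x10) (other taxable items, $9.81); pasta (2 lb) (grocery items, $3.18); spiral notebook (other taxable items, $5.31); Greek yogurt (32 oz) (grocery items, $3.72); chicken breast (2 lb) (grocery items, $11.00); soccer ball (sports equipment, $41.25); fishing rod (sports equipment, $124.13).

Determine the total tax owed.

Camping tent (2-person) $265.38: sports equipment, $250.00 or more → 10% → $26.54
Picture frame (8x10) $9.81: other taxable items → 6.75% → $0.66
Pasta (2 lb) $3.18: grocery items → 9% → $0.29
Spiral notebook $5.31: other taxable items → 6.75% → $0.36
Greek yogurt (32 oz) $3.72: grocery items → 9% → $0.33
Chicken breast (2 lb) $11.00: grocery items → 9% → $0.99
Soccer ball $41.25: sports equipment, under $250.00 → 1.5% → $0.62
Fishing rod $124.13: sports equipment, under $250.00 → 1.5% → $1.86
Total tax = $26.54 + $0.66 + $0.29 + $0.36 + $0.33 + $0.99 + $0.62 + $1.86 = $31.65

$31.65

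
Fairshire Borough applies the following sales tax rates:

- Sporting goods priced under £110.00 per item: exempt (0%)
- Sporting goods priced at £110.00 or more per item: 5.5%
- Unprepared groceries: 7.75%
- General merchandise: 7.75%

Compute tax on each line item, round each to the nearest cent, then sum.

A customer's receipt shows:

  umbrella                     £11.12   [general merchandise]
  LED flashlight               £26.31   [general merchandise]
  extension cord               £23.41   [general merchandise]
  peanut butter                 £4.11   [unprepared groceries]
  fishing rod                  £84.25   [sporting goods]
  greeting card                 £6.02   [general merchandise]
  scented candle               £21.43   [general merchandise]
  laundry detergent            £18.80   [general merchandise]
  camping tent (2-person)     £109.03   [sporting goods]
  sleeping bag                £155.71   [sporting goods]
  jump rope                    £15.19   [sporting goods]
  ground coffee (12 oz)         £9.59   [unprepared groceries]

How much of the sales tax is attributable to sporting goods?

Fishing rod £84.25: sporting goods, under £110.00 → 0% → £0.00
Camping tent (2-person) £109.03: sporting goods, under £110.00 → 0% → £0.00
Sleeping bag £155.71: sporting goods, £110.00 or more → 5.5% → £8.56
Jump rope £15.19: sporting goods, under £110.00 → 0% → £0.00
Tax on sporting goods = £0.00 + £0.00 + £8.56 + £0.00 = £8.56

£8.56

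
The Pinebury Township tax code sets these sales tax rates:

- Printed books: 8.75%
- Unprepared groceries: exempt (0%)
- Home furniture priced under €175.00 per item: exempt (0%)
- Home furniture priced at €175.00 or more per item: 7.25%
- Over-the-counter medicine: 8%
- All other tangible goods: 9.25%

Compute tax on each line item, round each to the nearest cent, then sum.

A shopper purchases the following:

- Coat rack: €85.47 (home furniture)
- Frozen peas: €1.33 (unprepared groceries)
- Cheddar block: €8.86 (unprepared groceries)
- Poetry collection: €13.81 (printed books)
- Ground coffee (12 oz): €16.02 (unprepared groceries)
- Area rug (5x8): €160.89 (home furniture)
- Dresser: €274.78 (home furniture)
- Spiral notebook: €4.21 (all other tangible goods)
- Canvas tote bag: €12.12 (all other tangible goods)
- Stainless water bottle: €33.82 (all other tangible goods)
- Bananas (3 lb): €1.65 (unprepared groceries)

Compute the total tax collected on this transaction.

Coat rack €85.47: home furniture, under €175.00 → 0% → €0.00
Frozen peas €1.33: unprepared groceries → 0% → €0.00
Cheddar block €8.86: unprepared groceries → 0% → €0.00
Poetry collection €13.81: printed books → 8.75% → €1.21
Ground coffee (12 oz) €16.02: unprepared groceries → 0% → €0.00
Area rug (5x8) €160.89: home furniture, under €175.00 → 0% → €0.00
Dresser €274.78: home furniture, €175.00 or more → 7.25% → €19.92
Spiral notebook €4.21: all other tangible goods → 9.25% → €0.39
Canvas tote bag €12.12: all other tangible goods → 9.25% → €1.12
Stainless water bottle €33.82: all other tangible goods → 9.25% → €3.13
Bananas (3 lb) €1.65: unprepared groceries → 0% → €0.00
Total tax = €1.21 + €19.92 + €0.39 + €1.12 + €3.13 = €25.77

€25.77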